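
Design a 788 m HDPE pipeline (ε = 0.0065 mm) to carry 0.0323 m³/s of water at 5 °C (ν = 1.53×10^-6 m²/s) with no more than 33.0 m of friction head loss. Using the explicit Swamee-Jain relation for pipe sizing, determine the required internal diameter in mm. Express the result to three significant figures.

D ≈ 128 mm

Swamee-Jain (Type III): D = 0.66·[ε^1.25·(LQ²/(gh_f))^4.75 + ν·Q^9.4·(L/(gh_f))^5.2]^0.04
LQ²/(gh_f) = 0.002540; L/(gh_f) = 2.434
Term 1 = ε^1.25·(…)^4.75 = 1.54×10^-19; Term 2 = ν·Q^9.4·(…)^5.2 = 1.51×10^-18
D = 0.66·(1.54×10^-19 + 1.51×10^-18)^0.04 = 0.1284 m = 128 mm
Check: V = 2.50 m/s, Re = 2.09×10^5, f = 0.01586, h_f = 30.9 m ≈ 33.0 m ✓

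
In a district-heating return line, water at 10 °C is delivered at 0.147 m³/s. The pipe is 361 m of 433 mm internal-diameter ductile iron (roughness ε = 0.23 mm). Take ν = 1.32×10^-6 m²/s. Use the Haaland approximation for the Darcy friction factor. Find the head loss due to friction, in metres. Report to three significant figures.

h_f ≈ 0.769 m

V = 4Q/(πD²) = 4·0.147/(π·0.433²) = 0.9983 m/s
Re = VD/ν = 0.9983·0.433/1.32×10^-6 = 3.27×10^5 → turbulent
ε/D = 0.23/433 = 5.31×10^-4
Haaland: f = 0.01816
h_f = f(L/D)V²/(2g) = 0.01816·(361/0.433)·0.9983²/(2·9.81) = 0.7688 m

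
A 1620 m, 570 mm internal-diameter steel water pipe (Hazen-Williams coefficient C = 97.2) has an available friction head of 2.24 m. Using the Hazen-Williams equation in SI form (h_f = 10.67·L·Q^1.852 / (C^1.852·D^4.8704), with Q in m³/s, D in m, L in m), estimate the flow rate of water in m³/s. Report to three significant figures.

Q ≈ 0.176 m³/s

Rearranging: Q = [h_f·C^1.852·D^4.8704 / (10.67·L)]^(1/1.852)
Q = [2.24·97.2^1.852·0.570^4.8704 / (10.67·1620)]^0.540 = 0.1764 m³/s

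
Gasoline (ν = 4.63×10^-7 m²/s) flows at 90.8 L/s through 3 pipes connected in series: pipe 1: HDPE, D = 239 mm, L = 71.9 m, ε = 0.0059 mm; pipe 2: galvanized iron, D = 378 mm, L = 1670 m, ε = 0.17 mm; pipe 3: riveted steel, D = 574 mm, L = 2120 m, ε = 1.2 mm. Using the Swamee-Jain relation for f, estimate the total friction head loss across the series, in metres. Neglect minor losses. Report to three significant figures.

H ≈ 3.86 m

Pipe 1: V = 2.024 m/s, Re = 1.04×10^6, ε/D = 2.47×10^-5, f = 0.01211, h_1 = f(L/D)V²/2g = 0.7608 m
Pipe 2: V = 0.8091 m/s, Re = 6.61×10^5, ε/D = 4.50×10^-4, f = 0.01722, h_2 = f(L/D)V²/2g = 2.538 m
Pipe 3: V = 0.3509 m/s, Re = 4.35×10^5, ε/D = 0.00209, f = 0.02423, h_3 = f(L/D)V²/2g = 0.5615 m
Series → Q common, losses add: H = Σh = 3.861 m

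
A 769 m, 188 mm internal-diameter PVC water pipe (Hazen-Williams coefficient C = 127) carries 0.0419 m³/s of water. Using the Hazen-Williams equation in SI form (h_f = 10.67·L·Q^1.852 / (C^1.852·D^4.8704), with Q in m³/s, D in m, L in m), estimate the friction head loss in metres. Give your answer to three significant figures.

h_f = 10.67·769·0.0419^1.852 / (127^1.852·0.188^4.8704) = 10.03 m

h_f ≈ 10.0 m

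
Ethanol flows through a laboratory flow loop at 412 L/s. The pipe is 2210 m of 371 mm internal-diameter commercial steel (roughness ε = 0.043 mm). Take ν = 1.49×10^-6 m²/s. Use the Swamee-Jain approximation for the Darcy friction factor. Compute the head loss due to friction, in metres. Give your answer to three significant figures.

V = 4Q/(πD²) = 4·0.412/(π·0.371²) = 3.811 m/s
Re = VD/ν = 3.811·0.371/1.49×10^-6 = 9.49×10^5 → turbulent
ε/D = 0.043/371 = 1.16×10^-4
Swamee-Jain: f = 0.01379
h_f = f(L/D)V²/(2g) = 0.01379·(2210/0.371)·3.811²/(2·9.81) = 60.83 m

h_f ≈ 60.8 m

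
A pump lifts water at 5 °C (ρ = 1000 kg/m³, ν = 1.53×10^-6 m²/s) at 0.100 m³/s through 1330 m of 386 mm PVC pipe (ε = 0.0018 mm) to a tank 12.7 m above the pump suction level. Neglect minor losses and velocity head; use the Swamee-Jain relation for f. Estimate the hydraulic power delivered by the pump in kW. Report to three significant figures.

P_hyd ≈ 14.4 kW

V = 4Q/(πD²) = 0.8545 m/s; Re = 2.16×10^5; ε/D = 4.66×10^-6; f = 0.01535
h_f = f(L/D)V²/2g = 1.969 m
Total head H = z + h_f = 12.7 + 1.969 = 14.67 m
P_hyd = ρgQH = 1000·9.81·0.100·14.67 = 14.39 kW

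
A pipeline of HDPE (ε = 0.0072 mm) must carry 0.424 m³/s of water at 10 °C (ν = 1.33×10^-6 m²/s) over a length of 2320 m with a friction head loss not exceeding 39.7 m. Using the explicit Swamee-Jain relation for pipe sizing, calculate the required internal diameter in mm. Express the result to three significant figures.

Swamee-Jain (Type III): D = 0.66·[ε^1.25·(LQ²/(gh_f))^4.75 + ν·Q^9.4·(L/(gh_f))^5.2]^0.04
LQ²/(gh_f) = 1.071; L/(gh_f) = 5.957
Term 1 = ε^1.25·(…)^4.75 = 5.16×10^-7; Term 2 = ν·Q^9.4·(…)^5.2 = 4.48×10^-6
D = 0.66·(5.16×10^-7 + 4.48×10^-6)^0.04 = 0.4050 m = 405 mm
Check: V = 3.29 m/s, Re = 1.00×10^6, f = 0.01203, h_f = 38.0 m ≈ 39.7 m ✓

D ≈ 405 mm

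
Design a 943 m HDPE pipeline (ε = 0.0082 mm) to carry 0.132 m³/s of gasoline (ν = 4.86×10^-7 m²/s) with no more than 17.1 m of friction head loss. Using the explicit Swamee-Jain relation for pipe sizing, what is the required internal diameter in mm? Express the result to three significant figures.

D ≈ 250 mm

Swamee-Jain (Type III): D = 0.66·[ε^1.25·(LQ²/(gh_f))^4.75 + ν·Q^9.4·(L/(gh_f))^5.2]^0.04
LQ²/(gh_f) = 0.09795; L/(gh_f) = 5.621
Term 1 = ε^1.25·(…)^4.75 = 7.07×10^-12; Term 2 = ν·Q^9.4·(…)^5.2 = 2.09×10^-11
D = 0.66·(7.07×10^-12 + 2.09×10^-11)^0.04 = 0.2497 m = 250 mm
Check: V = 2.70 m/s, Re = 1.39×10^6, f = 0.01189, h_f = 16.6 m ≈ 17.1 m ✓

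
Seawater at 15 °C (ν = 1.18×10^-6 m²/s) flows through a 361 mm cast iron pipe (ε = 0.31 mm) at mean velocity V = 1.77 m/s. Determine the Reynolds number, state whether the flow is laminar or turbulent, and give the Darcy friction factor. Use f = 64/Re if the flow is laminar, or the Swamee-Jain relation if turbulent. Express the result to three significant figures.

Re = VD/ν = 1.770·0.361/1.18×10^-6 = 5.42×10^5
Re > 4000 → turbulent; ε/D = 8.59×10^-4
Swamee-Jain: f = 0.01966

Re ≈ 5.42×10^5; turbulent; f ≈ 0.0197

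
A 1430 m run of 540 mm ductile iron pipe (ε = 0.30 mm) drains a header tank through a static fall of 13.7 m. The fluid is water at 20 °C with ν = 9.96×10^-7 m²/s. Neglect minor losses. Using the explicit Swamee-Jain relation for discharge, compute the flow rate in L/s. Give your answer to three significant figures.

Swamee-Jain (Type II): Q = -0.965·√(gD⁵h_f/L)·ln[ε/(3.7D) + √(3.17ν²L/(gD³h_f))]
√(gD⁵h_f/L) = √(9.81·0.540⁵·13.7/1430) = 0.06569
ε/(3.7D) = 1.50×10^-4; √(3.17ν²L/(gD³h_f)) = 1.46×10^-5
Q = -0.965·0.06569·ln(1.647×10^-4) = 0.5522 m³/s
Check: V = 2.41 m/s, Re = 1.31×10^6, f = 0.01755, h_f = 13.8 m ≈ 13.7 m ✓

Q ≈ 552 L/s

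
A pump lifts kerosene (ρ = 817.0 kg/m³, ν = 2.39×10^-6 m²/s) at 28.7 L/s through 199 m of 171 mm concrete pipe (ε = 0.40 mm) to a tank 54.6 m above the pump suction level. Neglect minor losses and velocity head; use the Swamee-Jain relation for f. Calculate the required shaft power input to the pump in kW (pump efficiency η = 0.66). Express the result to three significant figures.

V = 4Q/(πD²) = 1.250 m/s; Re = 8.94×10^4; ε/D = 0.00234; f = 0.02636
h_f = f(L/D)V²/2g = 2.442 m
Total head H = z + h_f = 54.6 + 2.442 = 57.04 m
P_hyd = ρgQH = 817.0·9.81·0.0287·57.04 = 13.12 kW
P_shaft = P_hyd/η = 13.12/0.66 = 19.88 kW

P_shaft ≈ 19.9 kW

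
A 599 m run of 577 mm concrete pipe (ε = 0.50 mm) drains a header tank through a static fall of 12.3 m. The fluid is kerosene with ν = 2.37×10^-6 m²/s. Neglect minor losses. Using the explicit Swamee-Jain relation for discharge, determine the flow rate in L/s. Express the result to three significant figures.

Swamee-Jain (Type II): Q = -0.965·√(gD⁵h_f/L)·ln[ε/(3.7D) + √(3.17ν²L/(gD³h_f))]
√(gD⁵h_f/L) = √(9.81·0.577⁵·12.3/599) = 0.1135
ε/(3.7D) = 2.34×10^-4; √(3.17ν²L/(gD³h_f)) = 2.15×10^-5
Q = -0.965·0.1135·ln(2.557×10^-4) = 0.9060 m³/s
Check: V = 3.46 m/s, Re = 8.44×10^5, f = 0.01947, h_f = 12.4 m ≈ 12.3 m ✓

Q ≈ 906 L/s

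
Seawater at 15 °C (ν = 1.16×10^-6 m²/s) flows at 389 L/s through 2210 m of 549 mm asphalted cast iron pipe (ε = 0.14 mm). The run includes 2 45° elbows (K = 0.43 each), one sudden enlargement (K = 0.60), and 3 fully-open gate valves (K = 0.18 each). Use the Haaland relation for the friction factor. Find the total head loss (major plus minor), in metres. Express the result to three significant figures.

H_L ≈ 8.78 m

V = 4Q/(πD²) = 1.643 m/s; V²/2g = 0.1376 m
Re = 7.78×10^5, ε/D = 2.55×10^-4 → f = 0.01536 (Haaland)
Major: h_f = f(L/D)·V²/2g = 0.01536·4026·0.1376 = 8.509 m
Minor: ΣK = 2.00; h_m = ΣK·V²/2g = 0.2753 m
Total H_L = 8.509 + 0.2753 = 8.784 m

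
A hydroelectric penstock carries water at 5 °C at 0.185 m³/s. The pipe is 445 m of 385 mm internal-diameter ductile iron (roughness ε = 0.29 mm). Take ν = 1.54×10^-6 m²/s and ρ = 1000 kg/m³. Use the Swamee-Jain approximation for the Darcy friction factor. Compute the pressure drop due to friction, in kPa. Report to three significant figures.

Δp ≈ 28.3 kPa

V = 4Q/(πD²) = 4·0.185/(π·0.385²) = 1.589 m/s
Re = VD/ν = 1.589·0.385/1.54×10^-6 = 3.97×10^5 → turbulent
ε/D = 0.29/385 = 7.53×10^-4
Swamee-Jain: f = 0.01938
h_f = f(L/D)V²/(2g) = 0.01938·(445/0.385)·1.589²/(2·9.81) = 2.883 m
Δp = ρg·h_f = 1000·9.81·2.883 = 28.28 kPa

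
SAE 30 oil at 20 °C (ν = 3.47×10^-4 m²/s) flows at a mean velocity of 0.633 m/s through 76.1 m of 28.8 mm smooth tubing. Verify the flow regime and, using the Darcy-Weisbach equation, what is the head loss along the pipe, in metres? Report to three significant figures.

Re = VD/ν = 0.633·0.02880/3.47×10^-4 = 52.5 → laminar (Re < 2300)
f = 64/Re = 1.218
h_f = f(L/D)V²/(2g) = 1.218·(76.1/0.02880)·0.633²/(2·9.81) = 65.74 m

h_f ≈ 65.7 m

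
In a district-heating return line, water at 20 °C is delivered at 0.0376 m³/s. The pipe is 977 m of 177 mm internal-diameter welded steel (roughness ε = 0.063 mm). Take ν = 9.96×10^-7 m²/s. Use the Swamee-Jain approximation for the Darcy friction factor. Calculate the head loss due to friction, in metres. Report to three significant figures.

V = 4Q/(πD²) = 4·0.0376/(π·0.177²) = 1.528 m/s
Re = VD/ν = 1.528·0.177/9.96×10^-7 = 2.72×10^5 → turbulent
ε/D = 0.063/177 = 3.56×10^-4
Swamee-Jain: f = 0.01760
h_f = f(L/D)V²/(2g) = 0.01760·(977/0.177)·1.528²/(2·9.81) = 11.56 m

h_f ≈ 11.6 m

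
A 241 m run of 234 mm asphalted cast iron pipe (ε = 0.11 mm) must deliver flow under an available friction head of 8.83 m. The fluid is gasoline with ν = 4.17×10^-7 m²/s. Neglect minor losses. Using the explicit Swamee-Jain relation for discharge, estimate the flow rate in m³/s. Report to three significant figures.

Swamee-Jain (Type II): Q = -0.965·√(gD⁵h_f/L)·ln[ε/(3.7D) + √(3.17ν²L/(gD³h_f))]
√(gD⁵h_f/L) = √(9.81·0.234⁵·8.83/241) = 0.01588
ε/(3.7D) = 1.27×10^-4; √(3.17ν²L/(gD³h_f)) = 1.09×10^-5
Q = -0.965·0.01588·ln(1.380×10^-4) = 0.1362 m³/s
Check: V = 3.17 m/s, Re = 1.78×10^6, f = 0.01685, h_f = 8.87 m ≈ 8.83 m ✓

Q ≈ 0.136 m³/s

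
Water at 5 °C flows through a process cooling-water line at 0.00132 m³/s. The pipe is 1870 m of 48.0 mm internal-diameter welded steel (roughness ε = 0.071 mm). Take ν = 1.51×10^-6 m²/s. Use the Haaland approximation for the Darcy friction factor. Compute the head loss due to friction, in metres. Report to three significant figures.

h_f ≈ 29.4 m

V = 4Q/(πD²) = 4·0.00132/(π·0.0480²) = 0.7295 m/s
Re = VD/ν = 0.7295·0.0480/1.51×10^-6 = 2.32×10^4 → turbulent
ε/D = 0.071/48.0 = 0.00148
Haaland: f = 0.02782
h_f = f(L/D)V²/(2g) = 0.02782·(1870/0.0480)·0.7295²/(2·9.81) = 29.39 m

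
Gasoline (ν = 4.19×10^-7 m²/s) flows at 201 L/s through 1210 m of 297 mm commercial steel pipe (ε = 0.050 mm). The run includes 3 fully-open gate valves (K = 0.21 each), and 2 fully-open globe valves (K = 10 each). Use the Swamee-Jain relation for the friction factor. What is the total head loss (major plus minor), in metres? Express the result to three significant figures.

V = 4Q/(πD²) = 2.901 m/s; V²/2g = 0.4290 m
Re = 2.06×10^6, ε/D = 1.68×10^-4 → f = 0.01390 (Swamee-Jain)
Major: h_f = f(L/D)·V²/2g = 0.01390·4074·0.4290 = 24.30 m
Minor: ΣK = 20.6; h_m = ΣK·V²/2g = 8.851 m
Total H_L = 24.30 + 8.851 = 33.15 m

H_L ≈ 33.1 m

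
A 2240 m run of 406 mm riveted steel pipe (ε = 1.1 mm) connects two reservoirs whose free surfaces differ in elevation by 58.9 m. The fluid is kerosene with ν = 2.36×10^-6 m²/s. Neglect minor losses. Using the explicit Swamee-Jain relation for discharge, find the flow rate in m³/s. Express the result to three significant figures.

Swamee-Jain (Type II): Q = -0.965·√(gD⁵h_f/L)·ln[ε/(3.7D) + √(3.17ν²L/(gD³h_f))]
√(gD⁵h_f/L) = √(9.81·0.406⁵·58.9/2240) = 0.05334
ε/(3.7D) = 7.32×10^-4; √(3.17ν²L/(gD³h_f)) = 3.20×10^-5
Q = -0.965·0.05334·ln(7.642×10^-4) = 0.3694 m³/s
Check: V = 2.85 m/s, Re = 4.91×10^5, f = 0.02584, h_f = 59.2 m ≈ 58.9 m ✓

Q ≈ 0.369 m³/s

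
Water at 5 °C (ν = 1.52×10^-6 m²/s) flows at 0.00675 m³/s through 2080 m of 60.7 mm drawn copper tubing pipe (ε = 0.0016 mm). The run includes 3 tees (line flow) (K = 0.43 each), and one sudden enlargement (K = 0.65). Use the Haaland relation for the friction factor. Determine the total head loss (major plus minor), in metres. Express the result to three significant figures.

H_L ≈ 173 m

V = 4Q/(πD²) = 2.333 m/s; V²/2g = 0.2773 m
Re = 9.31×10^4, ε/D = 2.64×10^-5 → f = 0.01819 (Haaland)
Major: h_f = f(L/D)·V²/2g = 0.01819·34267·0.2773 = 172.9 m
Minor: ΣK = 1.94; h_m = ΣK·V²/2g = 0.5380 m
Total H_L = 172.9 + 0.5380 = 173.4 m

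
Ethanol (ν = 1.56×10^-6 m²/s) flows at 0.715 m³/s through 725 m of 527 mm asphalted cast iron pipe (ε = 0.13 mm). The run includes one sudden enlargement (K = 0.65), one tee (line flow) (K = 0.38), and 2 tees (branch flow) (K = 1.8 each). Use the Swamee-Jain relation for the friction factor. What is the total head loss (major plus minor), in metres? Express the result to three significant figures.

H_L ≈ 14.0 m

V = 4Q/(πD²) = 3.278 m/s; V²/2g = 0.5476 m
Re = 1.11×10^6, ε/D = 2.47×10^-4 → f = 0.01518 (Swamee-Jain)
Major: h_f = f(L/D)·V²/2g = 0.01518·1376·0.5476 = 11.44 m
Minor: ΣK = 4.63; h_m = ΣK·V²/2g = 2.536 m
Total H_L = 11.44 + 2.536 = 13.97 m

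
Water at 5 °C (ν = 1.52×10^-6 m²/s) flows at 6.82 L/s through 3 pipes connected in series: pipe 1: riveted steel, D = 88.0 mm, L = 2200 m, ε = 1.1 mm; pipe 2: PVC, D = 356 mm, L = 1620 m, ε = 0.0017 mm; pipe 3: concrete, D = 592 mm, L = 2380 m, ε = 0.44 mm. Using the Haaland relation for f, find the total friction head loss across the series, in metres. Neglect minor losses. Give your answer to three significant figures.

H ≈ 67.0 m

Pipe 1: V = 1.121 m/s, Re = 6.49×10^4, ε/D = 0.0125, f = 0.04177, h_1 = f(L/D)V²/2g = 66.92 m
Pipe 2: V = 0.06852 m/s, Re = 1.60×10^4, ε/D = 4.78×10^-6, f = 0.02724, h_2 = f(L/D)V²/2g = 0.02966 m
Pipe 3: V = 0.02478 m/s, Re = 9650, ε/D = 7.43×10^-4, f = 0.03211, h_3 = f(L/D)V²/2g = 0.004039 m
Series → Q common, losses add: H = Σh = 66.95 m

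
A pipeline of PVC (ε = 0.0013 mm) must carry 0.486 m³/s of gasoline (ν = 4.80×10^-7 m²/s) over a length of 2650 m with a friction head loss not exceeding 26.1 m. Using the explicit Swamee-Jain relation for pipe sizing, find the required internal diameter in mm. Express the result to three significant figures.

D ≈ 458 mm

Swamee-Jain (Type III): D = 0.66·[ε^1.25·(LQ²/(gh_f))^4.75 + ν·Q^9.4·(L/(gh_f))^5.2]^0.04
LQ²/(gh_f) = 2.445; L/(gh_f) = 10.35
Term 1 = ε^1.25·(…)^4.75 = 3.06×10^-6; Term 2 = ν·Q^9.4·(…)^5.2 = 1.03×10^-4
D = 0.66·(3.06×10^-6 + 1.03×10^-4)^0.04 = 0.4577 m = 458 mm
Check: V = 2.95 m/s, Re = 2.82×10^6, f = 0.009959, h_f = 25.6 m ≈ 26.1 m ✓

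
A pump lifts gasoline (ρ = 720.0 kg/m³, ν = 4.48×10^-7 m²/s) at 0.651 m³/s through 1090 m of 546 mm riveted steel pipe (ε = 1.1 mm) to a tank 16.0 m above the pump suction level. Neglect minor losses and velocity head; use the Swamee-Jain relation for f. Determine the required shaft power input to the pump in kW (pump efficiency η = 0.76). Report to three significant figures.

P_shaft ≈ 209 kW

V = 4Q/(πD²) = 2.780 m/s; Re = 3.39×10^6; ε/D = 0.00201; f = 0.02355
h_f = f(L/D)V²/2g = 18.53 m
Total head H = z + h_f = 16.0 + 18.53 = 34.53 m
P_hyd = ρgQH = 720.0·9.81·0.651·34.53 = 158.8 kW
P_shaft = P_hyd/η = 158.8/0.76 = 208.9 kW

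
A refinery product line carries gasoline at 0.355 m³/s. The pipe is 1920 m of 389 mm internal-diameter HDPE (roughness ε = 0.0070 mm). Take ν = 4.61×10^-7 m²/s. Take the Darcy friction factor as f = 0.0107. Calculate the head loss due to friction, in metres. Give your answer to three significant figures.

h_f ≈ 24.0 m

V = 4Q/(πD²) = 4·0.355/(π·0.389²) = 2.987 m/s
h_f = f(L/D)V²/(2g) = 0.01070·(1920/0.389)·2.987²/(2·9.81) = 24.02 m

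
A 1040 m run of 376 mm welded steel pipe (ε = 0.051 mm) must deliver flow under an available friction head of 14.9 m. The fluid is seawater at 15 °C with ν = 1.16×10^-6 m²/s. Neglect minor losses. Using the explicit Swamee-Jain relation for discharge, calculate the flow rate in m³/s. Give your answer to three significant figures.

Swamee-Jain (Type II): Q = -0.965·√(gD⁵h_f/L)·ln[ε/(3.7D) + √(3.17ν²L/(gD³h_f))]
√(gD⁵h_f/L) = √(9.81·0.376⁵·14.9/1040) = 0.03250
ε/(3.7D) = 3.67×10^-5; √(3.17ν²L/(gD³h_f)) = 2.39×10^-5
Q = -0.965·0.03250·ln(6.055×10^-5) = 0.3046 m³/s
Check: V = 2.74 m/s, Re = 8.89×10^5, f = 0.01412, h_f = 15.0 m ≈ 14.9 m ✓

Q ≈ 0.305 m³/s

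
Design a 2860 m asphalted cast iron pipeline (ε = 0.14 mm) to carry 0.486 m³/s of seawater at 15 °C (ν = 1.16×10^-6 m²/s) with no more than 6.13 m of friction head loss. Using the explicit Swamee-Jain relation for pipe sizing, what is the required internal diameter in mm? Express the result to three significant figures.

D ≈ 681 mm

Swamee-Jain (Type III): D = 0.66·[ε^1.25·(LQ²/(gh_f))^4.75 + ν·Q^9.4·(L/(gh_f))^5.2]^0.04
LQ²/(gh_f) = 11.23; L/(gh_f) = 47.56
Term 1 = ε^1.25·(…)^4.75 = 1.49; Term 2 = ν·Q^9.4·(…)^5.2 = 0.693
D = 0.66·(1.49 + 0.693)^0.04 = 0.6809 m = 681 mm
Check: V = 1.33 m/s, Re = 7.83×10^5, f = 0.01505, h_f = 5.74 m ≈ 6.13 m ✓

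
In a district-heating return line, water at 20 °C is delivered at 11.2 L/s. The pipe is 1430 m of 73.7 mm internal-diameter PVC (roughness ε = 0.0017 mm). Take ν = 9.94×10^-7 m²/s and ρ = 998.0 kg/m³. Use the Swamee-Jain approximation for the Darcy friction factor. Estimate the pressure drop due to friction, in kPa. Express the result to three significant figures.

V = 4Q/(πD²) = 4·0.0112/(π·0.0737²) = 2.625 m/s
Re = VD/ν = 2.625·0.0737/9.94×10^-7 = 1.95×10^5 → turbulent
ε/D = 0.0017/73.7 = 2.31×10^-5
Swamee-Jain: f = 0.01582
h_f = f(L/D)V²/(2g) = 0.01582·(1430/0.0737)·2.625²/(2·9.81) = 107.8 m
Δp = ρg·h_f = 998.0·9.81·107.8 = 1056 kPa

Δp ≈ 1060 kPa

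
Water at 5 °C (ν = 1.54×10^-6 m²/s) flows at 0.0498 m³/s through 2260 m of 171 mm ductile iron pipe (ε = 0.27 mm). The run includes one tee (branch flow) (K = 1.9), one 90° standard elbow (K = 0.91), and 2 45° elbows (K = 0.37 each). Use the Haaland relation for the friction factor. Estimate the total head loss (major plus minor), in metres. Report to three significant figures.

V = 4Q/(πD²) = 2.168 m/s; V²/2g = 0.2397 m
Re = 2.41×10^5, ε/D = 0.00158 → f = 0.02283 (Haaland)
Major: h_f = f(L/D)·V²/2g = 0.02283·13216·0.2397 = 72.31 m
Minor: ΣK = 3.55; h_m = ΣK·V²/2g = 0.8508 m
Total H_L = 72.31 + 0.8508 = 73.16 m

H_L ≈ 73.2 m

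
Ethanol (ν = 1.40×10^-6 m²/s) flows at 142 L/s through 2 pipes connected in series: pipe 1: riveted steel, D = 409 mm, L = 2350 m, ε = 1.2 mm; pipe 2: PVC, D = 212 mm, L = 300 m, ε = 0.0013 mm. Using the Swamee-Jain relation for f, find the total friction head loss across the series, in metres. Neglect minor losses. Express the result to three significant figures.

H ≈ 24.0 m

Pipe 1: V = 1.081 m/s, Re = 3.16×10^5, ε/D = 0.00293, f = 0.02658, h_1 = f(L/D)V²/2g = 9.093 m
Pipe 2: V = 4.023 m/s, Re = 6.09×10^5, ε/D = 6.13×10^-6, f = 0.01275, h_2 = f(L/D)V²/2g = 14.88 m
Series → Q common, losses add: H = Σh = 23.98 m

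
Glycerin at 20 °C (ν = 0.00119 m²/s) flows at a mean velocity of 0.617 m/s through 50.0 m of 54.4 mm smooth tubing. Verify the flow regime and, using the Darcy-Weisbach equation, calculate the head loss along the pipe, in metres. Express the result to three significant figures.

h_f ≈ 40.5 m

Re = VD/ν = 0.617·0.05440/0.00119 = 28.2 → laminar (Re < 2300)
f = 64/Re = 2.269
h_f = f(L/D)V²/(2g) = 2.269·(50.0/0.05440)·0.617²/(2·9.81) = 40.47 m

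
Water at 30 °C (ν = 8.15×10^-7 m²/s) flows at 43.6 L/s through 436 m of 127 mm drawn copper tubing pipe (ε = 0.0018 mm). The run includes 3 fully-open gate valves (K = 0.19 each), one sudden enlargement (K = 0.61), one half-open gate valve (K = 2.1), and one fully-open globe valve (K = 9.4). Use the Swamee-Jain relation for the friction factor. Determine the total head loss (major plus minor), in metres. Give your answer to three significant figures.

H_L ≈ 34.9 m

V = 4Q/(πD²) = 3.442 m/s; V²/2g = 0.6038 m
Re = 5.36×10^5, ε/D = 1.42×10^-5 → f = 0.01316 (Swamee-Jain)
Major: h_f = f(L/D)·V²/2g = 0.01316·3433·0.6038 = 27.29 m
Minor: ΣK = 12.7; h_m = ΣK·V²/2g = 7.656 m
Total H_L = 27.29 + 7.656 = 34.94 m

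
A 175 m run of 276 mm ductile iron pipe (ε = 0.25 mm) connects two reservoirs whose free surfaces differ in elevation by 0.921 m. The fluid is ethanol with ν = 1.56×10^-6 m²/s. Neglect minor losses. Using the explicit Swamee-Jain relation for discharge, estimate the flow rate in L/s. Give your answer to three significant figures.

Q ≈ 70.4 L/s

Swamee-Jain (Type II): Q = -0.965·√(gD⁵h_f/L)·ln[ε/(3.7D) + √(3.17ν²L/(gD³h_f))]
√(gD⁵h_f/L) = √(9.81·0.276⁵·0.921/175) = 0.009093
ε/(3.7D) = 2.45×10^-4; √(3.17ν²L/(gD³h_f)) = 8.43×10^-5
Q = -0.965·0.009093·ln(3.291×10^-4) = 0.07037 m³/s
Check: V = 1.18 m/s, Re = 2.08×10^5, f = 0.02076, h_f = 0.928 m ≈ 0.921 m ✓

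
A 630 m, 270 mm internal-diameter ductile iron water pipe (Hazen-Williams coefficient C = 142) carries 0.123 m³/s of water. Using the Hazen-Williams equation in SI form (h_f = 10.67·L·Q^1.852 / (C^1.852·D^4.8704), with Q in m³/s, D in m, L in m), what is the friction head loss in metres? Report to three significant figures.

h_f ≈ 8.42 m

h_f = 10.67·630·0.123^1.852 / (142^1.852·0.270^4.8704) = 8.423 m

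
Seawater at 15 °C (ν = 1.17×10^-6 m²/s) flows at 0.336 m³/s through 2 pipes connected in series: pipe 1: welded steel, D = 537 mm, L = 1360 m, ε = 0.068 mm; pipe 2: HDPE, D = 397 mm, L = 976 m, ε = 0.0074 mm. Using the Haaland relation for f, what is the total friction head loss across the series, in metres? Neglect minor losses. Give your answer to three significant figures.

Pipe 1: V = 1.484 m/s, Re = 6.81×10^5, ε/D = 1.27×10^-4, f = 0.01413, h_1 = f(L/D)V²/2g = 4.013 m
Pipe 2: V = 2.714 m/s, Re = 9.21×10^5, ε/D = 1.86×10^-5, f = 0.01208, h_2 = f(L/D)V²/2g = 11.15 m
Series → Q common, losses add: H = Σh = 15.16 m

H ≈ 15.2 m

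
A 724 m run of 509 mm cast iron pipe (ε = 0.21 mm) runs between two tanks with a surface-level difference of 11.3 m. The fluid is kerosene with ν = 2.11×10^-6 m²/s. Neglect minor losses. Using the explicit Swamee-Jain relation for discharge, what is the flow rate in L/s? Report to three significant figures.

Swamee-Jain (Type II): Q = -0.965·√(gD⁵h_f/L)·ln[ε/(3.7D) + √(3.17ν²L/(gD³h_f))]
√(gD⁵h_f/L) = √(9.81·0.509⁵·11.3/724) = 0.07233
ε/(3.7D) = 1.12×10^-4; √(3.17ν²L/(gD³h_f)) = 2.64×10^-5
Q = -0.965·0.07233·ln(1.379×10^-4) = 0.6204 m³/s
Check: V = 3.05 m/s, Re = 7.35×10^5, f = 0.01688, h_f = 11.4 m ≈ 11.3 m ✓

Q ≈ 620 L/s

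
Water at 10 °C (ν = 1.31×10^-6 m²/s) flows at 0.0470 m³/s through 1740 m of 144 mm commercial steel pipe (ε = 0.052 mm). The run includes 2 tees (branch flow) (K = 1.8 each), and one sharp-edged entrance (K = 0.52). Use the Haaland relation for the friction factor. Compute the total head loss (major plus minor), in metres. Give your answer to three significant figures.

H_L ≈ 89.7 m

V = 4Q/(πD²) = 2.886 m/s; V²/2g = 0.4245 m
Re = 3.17×10^5, ε/D = 3.61×10^-4 → f = 0.01714 (Haaland)
Major: h_f = f(L/D)·V²/2g = 0.01714·12083·0.4245 = 87.92 m
Minor: ΣK = 4.12; h_m = ΣK·V²/2g = 1.749 m
Total H_L = 87.92 + 1.749 = 89.67 m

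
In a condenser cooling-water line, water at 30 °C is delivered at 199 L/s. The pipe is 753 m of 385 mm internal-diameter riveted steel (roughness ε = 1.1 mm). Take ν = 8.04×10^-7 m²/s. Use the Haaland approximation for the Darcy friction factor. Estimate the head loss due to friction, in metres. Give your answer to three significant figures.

h_f ≈ 7.58 m

V = 4Q/(πD²) = 4·0.199/(π·0.385²) = 1.709 m/s
Re = VD/ν = 1.709·0.385/8.04×10^-7 = 8.19×10^5 → turbulent
ε/D = 1.1/385 = 0.00286
Haaland: f = 0.02602
h_f = f(L/D)V²/(2g) = 0.02602·(753/0.385)·1.709²/(2·9.81) = 7.578 m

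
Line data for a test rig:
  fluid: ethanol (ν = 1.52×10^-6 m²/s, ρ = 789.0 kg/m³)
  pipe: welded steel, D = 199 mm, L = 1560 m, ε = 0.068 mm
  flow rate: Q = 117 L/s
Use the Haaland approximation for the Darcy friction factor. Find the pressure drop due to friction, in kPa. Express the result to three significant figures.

Δp ≈ 722 kPa

V = 4Q/(πD²) = 4·0.117/(π·0.199²) = 3.762 m/s
Re = VD/ν = 3.762·0.199/1.52×10^-6 = 4.92×10^5 → turbulent
ε/D = 0.068/199 = 3.42×10^-4
Haaland: f = 0.01650
h_f = f(L/D)V²/(2g) = 0.01650·(1560/0.199)·3.762²/(2·9.81) = 93.26 m
Δp = ρg·h_f = 789.0·9.81·93.26 = 721.9 kPa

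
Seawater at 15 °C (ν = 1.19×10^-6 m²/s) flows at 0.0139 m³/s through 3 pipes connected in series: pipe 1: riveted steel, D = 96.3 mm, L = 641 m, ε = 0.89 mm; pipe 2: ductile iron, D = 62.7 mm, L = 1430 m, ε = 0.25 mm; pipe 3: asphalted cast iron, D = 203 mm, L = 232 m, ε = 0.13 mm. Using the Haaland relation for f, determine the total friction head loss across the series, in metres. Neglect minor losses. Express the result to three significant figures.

H ≈ 726 m

Pipe 1: V = 1.908 m/s, Re = 1.54×10^5, ε/D = 0.00924, f = 0.03737, h_1 = f(L/D)V²/2g = 46.17 m
Pipe 2: V = 4.502 m/s, Re = 2.37×10^5, ε/D = 0.00399, f = 0.02887, h_2 = f(L/D)V²/2g = 680.1 m
Pipe 3: V = 0.4295 m/s, Re = 7.33×10^4, ε/D = 6.40×10^-4, f = 0.02145, h_3 = f(L/D)V²/2g = 0.2304 m
Series → Q common, losses add: H = Σh = 726.5 m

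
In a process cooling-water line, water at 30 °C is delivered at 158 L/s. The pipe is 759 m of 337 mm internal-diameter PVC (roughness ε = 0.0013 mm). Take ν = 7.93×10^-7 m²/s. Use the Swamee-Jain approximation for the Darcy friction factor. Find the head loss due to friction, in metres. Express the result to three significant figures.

V = 4Q/(πD²) = 4·0.158/(π·0.337²) = 1.771 m/s
Re = VD/ν = 1.771·0.337/7.93×10^-7 = 7.53×10^5 → turbulent
ε/D = 0.0013/337 = 3.86×10^-6
Swamee-Jain: f = 0.01226
h_f = f(L/D)V²/(2g) = 0.01226·(759/0.337)·1.771²/(2·9.81) = 4.417 m

h_f ≈ 4.42 m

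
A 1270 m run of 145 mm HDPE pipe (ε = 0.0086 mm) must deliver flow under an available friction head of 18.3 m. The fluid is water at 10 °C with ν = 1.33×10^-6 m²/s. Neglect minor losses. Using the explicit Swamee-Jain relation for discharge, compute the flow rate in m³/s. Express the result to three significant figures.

Q ≈ 0.0260 m³/s

Swamee-Jain (Type II): Q = -0.965·√(gD⁵h_f/L)·ln[ε/(3.7D) + √(3.17ν²L/(gD³h_f))]
√(gD⁵h_f/L) = √(9.81·0.145⁵·18.3/1270) = 0.003010
ε/(3.7D) = 1.60×10^-5; √(3.17ν²L/(gD³h_f)) = 1.14×10^-4
Q = -0.965·0.003010·ln(1.301×10^-4) = 0.02599 m³/s
Check: V = 1.57 m/s, Re = 1.72×10^5, f = 0.01649, h_f = 18.2 m ≈ 18.3 m ✓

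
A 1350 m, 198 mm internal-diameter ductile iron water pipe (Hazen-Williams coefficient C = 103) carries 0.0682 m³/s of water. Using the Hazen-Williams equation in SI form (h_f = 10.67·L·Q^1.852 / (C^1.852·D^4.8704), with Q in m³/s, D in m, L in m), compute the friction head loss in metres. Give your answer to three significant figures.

h_f ≈ 49.7 m

h_f = 10.67·1350·0.0682^1.852 / (103^1.852·0.198^4.8704) = 49.71 m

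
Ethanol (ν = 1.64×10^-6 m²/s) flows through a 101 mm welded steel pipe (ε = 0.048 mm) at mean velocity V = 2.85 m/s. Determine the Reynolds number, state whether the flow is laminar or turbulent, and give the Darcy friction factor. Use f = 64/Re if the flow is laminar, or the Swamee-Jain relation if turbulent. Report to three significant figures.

Re = VD/ν = 2.850·0.101/1.64×10^-6 = 1.76×10^5
Re > 4000 → turbulent; ε/D = 4.75×10^-4
Swamee-Jain: f = 0.01904

Re ≈ 1.76×10^5; turbulent; f ≈ 0.0190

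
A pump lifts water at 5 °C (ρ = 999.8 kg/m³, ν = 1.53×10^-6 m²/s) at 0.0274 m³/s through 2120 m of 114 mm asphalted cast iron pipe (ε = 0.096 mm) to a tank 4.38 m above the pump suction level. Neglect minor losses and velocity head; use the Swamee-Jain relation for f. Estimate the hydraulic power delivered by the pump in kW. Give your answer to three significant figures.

V = 4Q/(πD²) = 2.684 m/s; Re = 2.00×10^5; ε/D = 8.42×10^-4; f = 0.02055
h_f = f(L/D)V²/2g = 140.3 m
Total head H = z + h_f = 4.38 + 140.3 = 144.7 m
P_hyd = ρgQH = 999.8·9.81·0.0274·144.7 = 38.89 kW

P_hyd ≈ 38.9 kW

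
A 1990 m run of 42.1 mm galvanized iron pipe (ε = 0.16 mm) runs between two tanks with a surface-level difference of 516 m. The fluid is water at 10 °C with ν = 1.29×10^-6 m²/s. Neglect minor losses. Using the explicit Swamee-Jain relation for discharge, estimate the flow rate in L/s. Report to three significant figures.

Swamee-Jain (Type II): Q = -0.965·√(gD⁵h_f/L)·ln[ε/(3.7D) + √(3.17ν²L/(gD³h_f))]
√(gD⁵h_f/L) = √(9.81·0.0421⁵·516/1990) = 5.800×10^-4
ε/(3.7D) = 0.00103; √(3.17ν²L/(gD³h_f)) = 1.67×10^-4
Q = -0.965·5.800×10^-4·ln(0.001194) = 0.003767 m³/s
Check: V = 2.71 m/s, Re = 8.83×10^4, f = 0.02952, h_f = 521 m ≈ 516 m ✓

Q ≈ 3.77 L/s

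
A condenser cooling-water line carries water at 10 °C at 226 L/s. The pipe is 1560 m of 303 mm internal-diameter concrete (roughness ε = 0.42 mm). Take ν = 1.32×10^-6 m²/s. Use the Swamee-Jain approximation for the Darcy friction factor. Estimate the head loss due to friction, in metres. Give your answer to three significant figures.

h_f ≈ 56.0 m

V = 4Q/(πD²) = 4·0.226/(π·0.303²) = 3.134 m/s
Re = VD/ν = 3.134·0.303/1.32×10^-6 = 7.19×10^5 → turbulent
ε/D = 0.42/303 = 0.00139
Swamee-Jain: f = 0.02173
h_f = f(L/D)V²/(2g) = 0.02173·(1560/0.303)·3.134²/(2·9.81) = 56.01 m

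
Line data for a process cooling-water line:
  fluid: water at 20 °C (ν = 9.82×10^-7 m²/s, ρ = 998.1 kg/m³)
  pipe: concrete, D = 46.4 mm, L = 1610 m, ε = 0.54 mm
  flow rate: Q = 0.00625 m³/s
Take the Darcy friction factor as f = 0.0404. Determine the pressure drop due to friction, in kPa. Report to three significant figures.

Δp ≈ 9560 kPa

V = 4Q/(πD²) = 4·0.00625/(π·0.0464²) = 3.696 m/s
h_f = f(L/D)V²/(2g) = 0.04040·(1610/0.0464)·3.696²/(2·9.81) = 976.1 m
Δp = ρg·h_f = 998.1·9.81·976.1 = 9557 kPa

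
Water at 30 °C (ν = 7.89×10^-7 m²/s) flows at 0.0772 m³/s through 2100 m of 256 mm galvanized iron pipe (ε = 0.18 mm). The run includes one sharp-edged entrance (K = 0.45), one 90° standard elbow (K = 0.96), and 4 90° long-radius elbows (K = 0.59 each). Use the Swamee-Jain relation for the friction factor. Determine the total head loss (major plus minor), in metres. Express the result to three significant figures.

H_L ≈ 18.3 m

V = 4Q/(πD²) = 1.500 m/s; V²/2g = 0.1147 m
Re = 4.87×10^5, ε/D = 7.03×10^-4 → f = 0.01896 (Swamee-Jain)
Major: h_f = f(L/D)·V²/2g = 0.01896·8203·0.1147 = 17.83 m
Minor: ΣK = 3.77; h_m = ΣK·V²/2g = 0.4323 m
Total H_L = 17.83 + 0.4323 = 18.26 m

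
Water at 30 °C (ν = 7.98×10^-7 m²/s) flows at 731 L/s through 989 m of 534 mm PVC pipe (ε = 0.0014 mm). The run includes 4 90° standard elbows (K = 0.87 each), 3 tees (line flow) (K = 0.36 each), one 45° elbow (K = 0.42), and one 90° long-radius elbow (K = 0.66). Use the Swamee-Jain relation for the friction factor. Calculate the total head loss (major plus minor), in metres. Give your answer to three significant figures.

H_L ≈ 13.4 m

V = 4Q/(πD²) = 3.264 m/s; V²/2g = 0.5430 m
Re = 2.18×10^6, ε/D = 2.62×10^-6 → f = 0.01033 (Swamee-Jain)
Major: h_f = f(L/D)·V²/2g = 0.01033·1852·0.5430 = 10.39 m
Minor: ΣK = 5.64; h_m = ΣK·V²/2g = 3.062 m
Total H_L = 10.39 + 3.062 = 13.45 m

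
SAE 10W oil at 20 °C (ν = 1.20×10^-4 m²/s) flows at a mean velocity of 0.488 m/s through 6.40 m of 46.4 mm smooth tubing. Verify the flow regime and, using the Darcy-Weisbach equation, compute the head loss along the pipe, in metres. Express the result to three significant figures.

h_f ≈ 0.568 m

Re = VD/ν = 0.488·0.04640/1.20×10^-4 = 189 → laminar (Re < 2300)
f = 64/Re = 0.3392
h_f = f(L/D)V²/(2g) = 0.3392·(6.40/0.04640)·0.488²/(2·9.81) = 0.5678 m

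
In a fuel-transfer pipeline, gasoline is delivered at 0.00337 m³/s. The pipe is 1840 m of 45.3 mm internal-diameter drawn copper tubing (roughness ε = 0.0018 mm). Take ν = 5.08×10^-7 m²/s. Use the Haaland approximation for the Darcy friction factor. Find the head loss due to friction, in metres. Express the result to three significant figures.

h_f ≈ 144 m

V = 4Q/(πD²) = 4·0.00337/(π·0.0453²) = 2.091 m/s
Re = VD/ν = 2.091·0.0453/5.08×10^-7 = 1.86×10^5 → turbulent
ε/D = 0.0018/45.3 = 3.97×10^-5
Haaland: f = 0.01596
h_f = f(L/D)V²/(2g) = 0.01596·(1840/0.0453)·2.091²/(2·9.81) = 144.5 m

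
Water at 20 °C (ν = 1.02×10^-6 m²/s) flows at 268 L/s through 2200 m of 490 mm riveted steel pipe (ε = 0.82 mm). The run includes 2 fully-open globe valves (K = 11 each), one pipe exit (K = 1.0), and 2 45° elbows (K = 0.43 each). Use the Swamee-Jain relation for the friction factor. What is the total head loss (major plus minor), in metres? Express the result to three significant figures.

V = 4Q/(πD²) = 1.421 m/s; V²/2g = 0.1029 m
Re = 6.83×10^5, ε/D = 0.00167 → f = 0.02275 (Swamee-Jain)
Major: h_f = f(L/D)·V²/2g = 0.02275·4490·0.1029 = 10.52 m
Minor: ΣK = 23.9; h_m = ΣK·V²/2g = 2.456 m
Total H_L = 10.52 + 2.456 = 12.97 m

H_L ≈ 13.0 m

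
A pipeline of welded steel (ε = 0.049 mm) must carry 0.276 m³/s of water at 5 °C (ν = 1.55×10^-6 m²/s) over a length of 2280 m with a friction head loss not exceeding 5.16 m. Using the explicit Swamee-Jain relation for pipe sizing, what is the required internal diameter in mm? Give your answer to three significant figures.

Swamee-Jain (Type III): D = 0.66·[ε^1.25·(LQ²/(gh_f))^4.75 + ν·Q^9.4·(L/(gh_f))^5.2]^0.04
LQ²/(gh_f) = 3.431; L/(gh_f) = 45.04
Term 1 = ε^1.25·(…)^4.75 = 0.00143; Term 2 = ν·Q^9.4·(…)^5.2 = 0.00342
D = 0.66·(0.00143 + 0.00342)^0.04 = 0.5333 m = 533 mm
Check: V = 1.24 m/s, Re = 4.25×10^5, f = 0.01466, h_f = 4.88 m ≈ 5.16 m ✓

D ≈ 533 mm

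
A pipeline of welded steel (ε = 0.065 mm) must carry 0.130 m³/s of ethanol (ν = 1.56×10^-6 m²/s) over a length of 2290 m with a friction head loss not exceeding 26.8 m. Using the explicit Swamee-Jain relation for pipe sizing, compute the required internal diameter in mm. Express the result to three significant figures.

D ≈ 290 mm

Swamee-Jain (Type III): D = 0.66·[ε^1.25·(LQ²/(gh_f))^4.75 + ν·Q^9.4·(L/(gh_f))^5.2]^0.04
LQ²/(gh_f) = 0.1472; L/(gh_f) = 8.710
Term 1 = ε^1.25·(…)^4.75 = 6.51×10^-10; Term 2 = ν·Q^9.4·(…)^5.2 = 5.65×10^-10
D = 0.66·(6.51×10^-10 + 5.65×10^-10)^0.04 = 0.2904 m = 290 mm
Check: V = 1.96 m/s, Re = 3.65×10^5, f = 0.01617, h_f = 25.1 m ≈ 26.8 m ✓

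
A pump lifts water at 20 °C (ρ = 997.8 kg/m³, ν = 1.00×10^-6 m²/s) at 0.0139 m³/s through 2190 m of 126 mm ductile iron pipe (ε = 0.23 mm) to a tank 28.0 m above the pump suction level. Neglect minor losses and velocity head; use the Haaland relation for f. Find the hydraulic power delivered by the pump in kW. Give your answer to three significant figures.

V = 4Q/(πD²) = 1.115 m/s; Re = 1.40×10^5; ε/D = 0.00183; f = 0.02407
h_f = f(L/D)V²/2g = 26.50 m
Total head H = z + h_f = 28.0 + 26.50 = 54.50 m
P_hyd = ρgQH = 997.8·9.81·0.0139·54.50 = 7.415 kW

P_hyd ≈ 7.42 kW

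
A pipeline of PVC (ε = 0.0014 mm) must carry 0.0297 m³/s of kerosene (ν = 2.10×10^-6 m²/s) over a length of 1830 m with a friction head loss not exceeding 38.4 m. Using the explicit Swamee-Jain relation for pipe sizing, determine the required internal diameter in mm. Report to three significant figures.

Swamee-Jain (Type III): D = 0.66·[ε^1.25·(LQ²/(gh_f))^4.75 + ν·Q^9.4·(L/(gh_f))^5.2]^0.04
LQ²/(gh_f) = 0.004285; L/(gh_f) = 4.858
Term 1 = ε^1.25·(…)^4.75 = 2.72×10^-19; Term 2 = ν·Q^9.4·(…)^5.2 = 3.43×10^-17
D = 0.66·(2.72×10^-19 + 3.43×10^-17)^0.04 = 0.1449 m = 145 mm
Check: V = 1.80 m/s, Re = 1.24×10^5, f = 0.01715, h_f = 35.8 m ≈ 38.4 m ✓

D ≈ 145 mm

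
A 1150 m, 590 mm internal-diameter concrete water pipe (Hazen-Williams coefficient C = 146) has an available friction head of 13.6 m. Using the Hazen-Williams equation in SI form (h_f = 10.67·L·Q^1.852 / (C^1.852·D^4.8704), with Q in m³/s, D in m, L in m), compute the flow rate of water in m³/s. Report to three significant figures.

Rearranging: Q = [h_f·C^1.852·D^4.8704 / (10.67·L)]^(1/1.852)
Q = [13.6·146^1.852·0.590^4.8704 / (10.67·1150)]^0.540 = 0.9247 m³/s

Q ≈ 0.925 m³/s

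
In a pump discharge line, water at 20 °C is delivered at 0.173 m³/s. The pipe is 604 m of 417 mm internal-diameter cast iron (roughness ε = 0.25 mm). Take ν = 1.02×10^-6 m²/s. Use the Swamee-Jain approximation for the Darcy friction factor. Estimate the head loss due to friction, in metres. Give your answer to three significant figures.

V = 4Q/(πD²) = 4·0.173/(π·0.417²) = 1.267 m/s
Re = VD/ν = 1.267·0.417/1.02×10^-6 = 5.18×10^5 → turbulent
ε/D = 0.25/417 = 6.00×10^-4
Swamee-Jain: f = 0.01834
h_f = f(L/D)V²/(2g) = 0.01834·(604/0.417)·1.267²/(2·9.81) = 2.173 m

h_f ≈ 2.17 m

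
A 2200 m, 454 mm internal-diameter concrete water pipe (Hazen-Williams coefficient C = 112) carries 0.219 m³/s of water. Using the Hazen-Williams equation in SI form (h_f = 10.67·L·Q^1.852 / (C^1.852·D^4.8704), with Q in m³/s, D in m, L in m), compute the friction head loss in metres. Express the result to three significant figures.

h_f ≈ 10.6 m

h_f = 10.67·2200·0.219^1.852 / (112^1.852·0.454^4.8704) = 10.57 m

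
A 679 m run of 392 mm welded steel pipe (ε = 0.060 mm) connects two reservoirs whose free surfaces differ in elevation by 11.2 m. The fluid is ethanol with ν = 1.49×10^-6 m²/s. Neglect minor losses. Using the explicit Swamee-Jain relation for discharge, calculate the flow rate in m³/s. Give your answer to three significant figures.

Swamee-Jain (Type II): Q = -0.965·√(gD⁵h_f/L)·ln[ε/(3.7D) + √(3.17ν²L/(gD³h_f))]
√(gD⁵h_f/L) = √(9.81·0.392⁵·11.2/679) = 0.03870
ε/(3.7D) = 4.14×10^-5; √(3.17ν²L/(gD³h_f)) = 2.69×10^-5
Q = -0.965·0.03870·ln(6.824×10^-5) = 0.3582 m³/s
Check: V = 2.97 m/s, Re = 7.81×10^5, f = 0.01448, h_f = 11.3 m ≈ 11.2 m ✓

Q ≈ 0.358 m³/s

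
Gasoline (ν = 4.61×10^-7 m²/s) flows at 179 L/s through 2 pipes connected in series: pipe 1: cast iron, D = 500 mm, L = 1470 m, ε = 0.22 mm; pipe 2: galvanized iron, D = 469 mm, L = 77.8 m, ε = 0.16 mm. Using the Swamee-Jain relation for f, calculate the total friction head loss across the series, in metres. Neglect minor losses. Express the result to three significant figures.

Pipe 1: V = 0.9116 m/s, Re = 9.89×10^5, ε/D = 4.40×10^-4, f = 0.01689, h_1 = f(L/D)V²/2g = 2.103 m
Pipe 2: V = 1.036 m/s, Re = 1.05×10^6, ε/D = 3.41×10^-4, f = 0.01608, h_2 = f(L/D)V²/2g = 0.1460 m
Series → Q common, losses add: H = Σh = 2.249 m

H ≈ 2.25 m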